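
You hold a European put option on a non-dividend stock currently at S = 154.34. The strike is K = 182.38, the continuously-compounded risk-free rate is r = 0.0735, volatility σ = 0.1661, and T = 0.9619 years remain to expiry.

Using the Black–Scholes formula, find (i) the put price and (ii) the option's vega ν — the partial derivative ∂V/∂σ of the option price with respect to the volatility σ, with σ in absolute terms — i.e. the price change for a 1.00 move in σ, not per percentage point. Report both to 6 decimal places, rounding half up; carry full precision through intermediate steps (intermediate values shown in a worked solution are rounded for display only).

σ√T = 0.1661·√0.9619 = 0.162905
d₁ = (ln(S/K) + (r+σ²/2)T) / (σ√T) = (ln(154.34/182.38) + (0.0735+0.1661²/2)·0.9619) / 0.162905 = (-0.166934 + 0.083969) / 0.162905 = -0.509289
d₂ = d₁ − σ√T = -0.509289 − 0.162905 = -0.672194
e^{−rT} = e^{−0.0735·0.9619} = 0.931742
N(−d₁) = 0.694725,  N(−d₂) = 0.749270
Put price V = K·e^{−rT}·N(−d₂) − S·N(−d₁) = 127.324233 − 107.223889 = 20.100343
φ(d₁) = (1/√(2π))·e^{−d₁²/2} = 0.350419
ν = S·φ(d₁)·√T = 53.043341

price = 20.100343
ν = 53.043341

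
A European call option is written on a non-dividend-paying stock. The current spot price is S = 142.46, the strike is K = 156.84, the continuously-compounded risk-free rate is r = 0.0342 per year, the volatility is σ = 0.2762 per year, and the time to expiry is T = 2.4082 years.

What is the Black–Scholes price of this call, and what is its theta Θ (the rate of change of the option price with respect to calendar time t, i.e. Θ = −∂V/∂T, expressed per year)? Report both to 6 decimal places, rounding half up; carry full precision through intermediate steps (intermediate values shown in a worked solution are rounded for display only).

price = 23.364904
Θ = -6.963492

σ√T = 0.2762·√2.4082 = 0.428618
d₁ = (ln(S/K) + (r+σ²/2)T) / (σ√T) = (ln(142.46/156.84) + (0.0342+0.2762²/2)·2.4082) / 0.428618 = (-0.096165 + 0.174217) / 0.428618 = 0.182102
d₂ = d₁ − σ√T = 0.182102 − 0.428618 = -0.246516
e^{−rT} = e^{−0.0342·2.4082} = 0.920940
N(d₁) = 0.572249,  N(d₂) = 0.402642
Call price V = S·N(d₁) − K·e^{−rT}·N(d₂) = 81.522532 − 58.157628 = 23.364904
φ(d₁) = (1/√(2π))·e^{−d₁²/2} = 0.392382
Θ = −S·φ(d₁)·σ/(2√T) − r·K·e^{−rT}·N(d₂) = −4.974502 − 1.988991 = -6.963492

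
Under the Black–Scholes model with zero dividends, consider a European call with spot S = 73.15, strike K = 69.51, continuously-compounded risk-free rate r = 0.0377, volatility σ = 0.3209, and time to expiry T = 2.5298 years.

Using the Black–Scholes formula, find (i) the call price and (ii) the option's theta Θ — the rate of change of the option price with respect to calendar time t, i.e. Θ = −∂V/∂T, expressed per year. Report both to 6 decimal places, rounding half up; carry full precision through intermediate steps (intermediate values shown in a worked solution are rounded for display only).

σ√T = 0.3209·√2.5298 = 0.510403
d₁ = (ln(S/K) + (r+σ²/2)T) / (σ√T) = (ln(73.15/69.51) + (0.0377+0.3209²/2)·2.5298) / 0.510403 = (0.051042 + 0.225629) / 0.510403 = 0.542063
d₂ = d₁ − σ√T = 0.542063 − 0.510403 = 0.031660
e^{−rT} = e^{−0.0377·2.5298} = 0.909033
N(d₁) = 0.706112,  N(d₂) = 0.512629
Call price V = S·N(d₁) − K·e^{−rT}·N(d₂) = 51.652126 − 32.391417 = 19.260708
φ(d₁) = (1/√(2π))·e^{−d₁²/2} = 0.344433
Θ = −S·φ(d₁)·σ/(2√T) − r·K·e^{−rT}·N(d₂) = −2.541652 − 1.221156 = -3.762809

price = 19.260708
Θ = -3.762809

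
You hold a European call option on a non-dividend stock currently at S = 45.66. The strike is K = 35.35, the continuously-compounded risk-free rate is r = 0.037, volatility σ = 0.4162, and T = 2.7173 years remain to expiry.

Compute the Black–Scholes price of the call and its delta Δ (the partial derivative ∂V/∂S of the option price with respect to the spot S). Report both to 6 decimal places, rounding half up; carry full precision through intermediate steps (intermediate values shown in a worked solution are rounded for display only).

σ√T = 0.4162·√2.7173 = 0.686074
d₁ = (ln(S/K) + (r+σ²/2)T) / (σ√T) = (ln(45.66/35.35) + (0.037+0.4162²/2)·2.7173) / 0.686074 = (0.255924 + 0.335889) / 0.686074 = 0.862608
d₂ = d₁ − σ√T = 0.862608 − 0.686074 = 0.176534
e^{−rT} = e^{−0.037·2.7173} = 0.904349
N(d₁) = 0.805824,  N(d₂) = 0.570063
Call price V = S·N(d₁) − K·e^{−rT}·N(d₂) = 36.793904 − 18.224190 = 18.569714
Δ = N(d₁) = 0.805824

price = 18.569714
Δ = 0.805824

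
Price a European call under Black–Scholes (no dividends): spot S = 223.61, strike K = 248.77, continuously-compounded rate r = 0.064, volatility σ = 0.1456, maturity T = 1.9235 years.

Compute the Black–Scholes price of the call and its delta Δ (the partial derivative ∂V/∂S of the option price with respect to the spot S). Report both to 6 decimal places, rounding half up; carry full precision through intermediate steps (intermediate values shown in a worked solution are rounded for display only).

σ√T = 0.1456·√1.9235 = 0.201933
d₁ = (ln(S/K) + (r+σ²/2)T) / (σ√T) = (ln(223.61/248.77) + (0.064+0.1456²/2)·1.9235) / 0.201933 = (-0.106625 + 0.143492) / 0.201933 = 0.182571
d₂ = d₁ − σ√T = 0.182571 − 0.201933 = -0.019362
e^{−rT} = e^{−0.064·1.9235} = 0.884172
N(d₁) = 0.572433,  N(d₂) = 0.492276
Call price V = S·N(d₁) − K·e^{−rT}·N(d₂) = 128.001692 − 108.278811 = 19.722881
Δ = N(d₁) = 0.572433

price = 19.722881
Δ = 0.572433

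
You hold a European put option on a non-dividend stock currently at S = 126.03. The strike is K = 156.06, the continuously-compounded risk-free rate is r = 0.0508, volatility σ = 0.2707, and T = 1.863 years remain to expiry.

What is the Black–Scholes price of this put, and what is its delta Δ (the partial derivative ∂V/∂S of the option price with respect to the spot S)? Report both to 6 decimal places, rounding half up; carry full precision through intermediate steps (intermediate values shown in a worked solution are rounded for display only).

σ√T = 0.2707·√1.863 = 0.369483
d₁ = (ln(S/K) + (r+σ²/2)T) / (σ√T) = (ln(126.03/156.06) + (0.0508+0.2707²/2)·1.863) / 0.369483 = (-0.213721 + 0.162899) / 0.369483 = -0.137547
d₂ = d₁ − σ√T = -0.137547 − 0.369483 = -0.507030
e^{−rT} = e^{−0.0508·1.863} = 0.909700
N(−d₁) = 0.554701,  N(−d₂) = 0.693933
Put price V = K·e^{−rT}·N(−d₂) − S·N(−d₁) = 98.516149 − 69.908933 = 28.607216
Δ = −N(−d₁) = -0.554701

price = 28.607216
Δ = -0.554701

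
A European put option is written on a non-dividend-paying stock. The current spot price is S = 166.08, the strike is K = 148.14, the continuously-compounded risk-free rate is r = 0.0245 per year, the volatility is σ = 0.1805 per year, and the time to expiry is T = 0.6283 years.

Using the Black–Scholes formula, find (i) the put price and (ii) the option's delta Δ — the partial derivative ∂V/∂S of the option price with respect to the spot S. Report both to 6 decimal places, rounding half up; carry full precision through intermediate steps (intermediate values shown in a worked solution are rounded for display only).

price = 2.206330
Δ = -0.164013

σ√T = 0.1805·√0.6283 = 0.143074
d₁ = (ln(S/K) + (r+σ²/2)T) / (σ√T) = (ln(166.08/148.14) + (0.0245+0.1805²/2)·0.6283) / 0.143074 = (0.114312 + 0.025628) / 0.143074 = 0.978097
d₂ = d₁ − σ√T = 0.978097 − 0.143074 = 0.835023
e^{−rT} = e^{−0.0245·0.6283} = 0.984725
N(−d₁) = 0.164013,  N(−d₂) = 0.201852
Put price V = K·e^{−rT}·N(−d₂) − S·N(−d₁) = 29.445636 − 27.239306 = 2.206330
Δ = −N(−d₁) = -0.164013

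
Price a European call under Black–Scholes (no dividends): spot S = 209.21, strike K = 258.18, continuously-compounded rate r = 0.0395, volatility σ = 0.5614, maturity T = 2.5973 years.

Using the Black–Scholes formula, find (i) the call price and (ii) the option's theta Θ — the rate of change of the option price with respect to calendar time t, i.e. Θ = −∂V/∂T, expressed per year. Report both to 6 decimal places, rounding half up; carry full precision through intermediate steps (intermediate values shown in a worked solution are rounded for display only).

σ√T = 0.5614·√2.5973 = 0.904760
d₁ = (ln(S/K) + (r+σ²/2)T) / (σ√T) = (ln(209.21/258.18) + (0.0395+0.5614²/2)·2.5973) / 0.904760 = (-0.210318 + 0.511889) / 0.904760 = 0.333315
d₂ = d₁ − σ√T = 0.333315 − 0.904760 = -0.571445
e^{−rT} = e^{−0.0395·2.5973} = 0.902494
N(d₁) = 0.630552,  N(d₂) = 0.283849
Call price V = S·N(d₁) − K·e^{−rT}·N(d₂) = 131.917748 − 66.138494 = 65.779254
φ(d₁) = (1/√(2π))·e^{−d₁²/2} = 0.377386
Θ = −S·φ(d₁)·σ/(2√T) − r·K·e^{−rT}·N(d₂) = −13.751466 − 2.612471 = -16.363937

price = 65.779254
Θ = -16.363937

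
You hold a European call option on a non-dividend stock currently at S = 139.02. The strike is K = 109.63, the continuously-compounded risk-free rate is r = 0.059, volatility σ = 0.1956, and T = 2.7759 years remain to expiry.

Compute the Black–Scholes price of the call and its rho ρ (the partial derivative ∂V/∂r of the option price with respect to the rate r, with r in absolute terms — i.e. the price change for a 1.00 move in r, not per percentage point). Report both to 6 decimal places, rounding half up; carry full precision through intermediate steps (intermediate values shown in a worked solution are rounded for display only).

price = 47.883688
ρ = 221.489957

σ√T = 0.1956·√2.7759 = 0.325890
d₁ = (ln(S/K) + (r+σ²/2)T) / (σ√T) = (ln(139.02/109.63) + (0.059+0.1956²/2)·2.7759) / 0.325890 = (0.237507 + 0.216880) / 0.325890 = 1.394296
d₂ = d₁ − σ√T = 1.394296 − 0.325890 = 1.068406
e^{−rT} = e^{−0.059·2.7759} = 0.848930
N(d₁) = 0.918386,  N(d₂) = 0.857331
Call price V = S·N(d₁) − K·e^{−rT}·N(d₂) = 127.674011 − 79.790323 = 47.883688
ρ = K·T·e^{−rT}·N(d₂) = 221.489957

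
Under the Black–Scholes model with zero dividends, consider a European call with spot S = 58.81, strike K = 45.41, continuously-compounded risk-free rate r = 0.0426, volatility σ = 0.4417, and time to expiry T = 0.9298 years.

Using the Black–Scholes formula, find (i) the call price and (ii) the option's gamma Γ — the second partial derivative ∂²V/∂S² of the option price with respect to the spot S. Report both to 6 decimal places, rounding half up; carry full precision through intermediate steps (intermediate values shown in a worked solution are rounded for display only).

price = 18.206836
Γ = 0.010498

σ√T = 0.4417·√0.9298 = 0.425914
d₁ = (ln(S/K) + (r+σ²/2)T) / (σ√T) = (ln(58.81/45.41) + (0.0426+0.4417²/2)·0.9298) / 0.425914 = (0.258580 + 0.130311) / 0.425914 = 0.913072
d₂ = d₁ − σ√T = 0.913072 − 0.425914 = 0.487158
e^{−rT} = e^{−0.0426·0.9298} = 0.961165
N(d₁) = 0.819398,  N(d₂) = 0.686927
Call price V = S·N(d₁) − K·e^{−rT}·N(d₂) = 48.188782 − 29.981946 = 18.206836
φ(d₁) = (1/√(2π))·e^{−d₁²/2} = 0.262951
Γ = φ(d₁) / (S·σ·√T) = 0.010498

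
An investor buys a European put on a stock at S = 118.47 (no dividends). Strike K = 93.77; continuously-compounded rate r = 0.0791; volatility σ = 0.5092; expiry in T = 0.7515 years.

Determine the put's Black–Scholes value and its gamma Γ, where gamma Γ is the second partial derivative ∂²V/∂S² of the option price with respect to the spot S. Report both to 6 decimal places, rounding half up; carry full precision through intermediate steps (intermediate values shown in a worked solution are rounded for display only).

price = 6.759424
Γ = 0.005156

σ√T = 0.5092·√0.7515 = 0.441421
d₁ = (ln(S/K) + (r+σ²/2)T) / (σ√T) = (ln(118.47/93.77) + (0.0791+0.5092²/2)·0.7515) / 0.441421 = (0.233815 + 0.156870) / 0.441421 = 0.885062
d₂ = d₁ − σ√T = 0.885062 − 0.441421 = 0.443641
e^{−rT} = e^{−0.0791·0.7515} = 0.942289
N(−d₁) = 0.188062,  N(−d₂) = 0.328651
Put price V = K·e^{−rT}·N(−d₂) − S·N(−d₁) = 29.039098 − 22.279673 = 6.759424
φ(d₁) = (1/√(2π))·e^{−d₁²/2} = 0.269657
Γ = φ(d₁) / (S·σ·√T) = 0.005156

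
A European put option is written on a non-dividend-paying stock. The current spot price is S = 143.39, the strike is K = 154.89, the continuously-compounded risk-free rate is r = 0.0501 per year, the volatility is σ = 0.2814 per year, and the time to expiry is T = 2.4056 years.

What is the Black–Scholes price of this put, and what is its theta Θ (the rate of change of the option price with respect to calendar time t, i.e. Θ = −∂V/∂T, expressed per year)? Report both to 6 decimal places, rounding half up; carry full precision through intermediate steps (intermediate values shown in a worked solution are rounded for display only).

price = 21.318965
Θ = -1.169250

σ√T = 0.2814·√2.4056 = 0.436451
d₁ = (ln(S/K) + (r+σ²/2)T) / (σ√T) = (ln(143.39/154.89) + (0.0501+0.2814²/2)·2.4056) / 0.436451 = (-0.077147 + 0.215765) / 0.436451 = 0.317603
d₂ = d₁ − σ√T = 0.317603 − 0.436451 = -0.118848
e^{−rT} = e^{−0.0501·2.4056} = 0.886459
N(−d₁) = 0.375393,  N(−d₂) = 0.547302
Put price V = K·e^{−rT}·N(−d₂) − S·N(−d₁) = 75.146550 − 53.827586 = 21.318965
φ(d₁) = (1/√(2π))·e^{−d₁²/2} = 0.379320
Θ = −S·φ(d₁)·σ/(2√T) + r·K·e^{−rT}·N(−d₂) = −4.934092 + 3.764842 = -1.169250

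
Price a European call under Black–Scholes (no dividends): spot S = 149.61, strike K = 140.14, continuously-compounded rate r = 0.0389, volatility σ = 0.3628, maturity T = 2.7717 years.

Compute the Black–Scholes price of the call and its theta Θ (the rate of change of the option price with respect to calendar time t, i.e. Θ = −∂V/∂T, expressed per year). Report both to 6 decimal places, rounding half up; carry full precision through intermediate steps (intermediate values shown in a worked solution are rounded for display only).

price = 45.873770
Θ = -7.885787

σ√T = 0.3628·√2.7717 = 0.604005
d₁ = (ln(S/K) + (r+σ²/2)T) / (σ√T) = (ln(149.61/140.14) + (0.0389+0.3628²/2)·2.7717) / 0.604005 = (0.065390 + 0.290230) / 0.604005 = 0.588770
d₂ = d₁ − σ√T = 0.588770 − 0.604005 = -0.015235
e^{−rT} = e^{−0.0389·2.7717} = 0.897790
N(d₁) = 0.721992,  N(d₂) = 0.493923
Call price V = S·N(d₁) − K·e^{−rT}·N(d₂) = 108.017264 − 62.143495 = 45.873770
φ(d₁) = (1/√(2π))·e^{−d₁²/2} = 0.335456
Θ = −S·φ(d₁)·σ/(2√T) − r·K·e^{−rT}·N(d₂) = −5.468405 − 2.417382 = -7.885787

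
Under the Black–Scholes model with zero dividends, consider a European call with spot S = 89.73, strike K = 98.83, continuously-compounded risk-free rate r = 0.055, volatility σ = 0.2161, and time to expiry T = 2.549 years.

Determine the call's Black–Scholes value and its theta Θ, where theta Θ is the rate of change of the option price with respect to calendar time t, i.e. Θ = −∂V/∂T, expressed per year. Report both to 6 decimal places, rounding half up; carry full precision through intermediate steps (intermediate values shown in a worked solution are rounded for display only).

price = 14.036424
Θ = -4.592177

σ√T = 0.2161·√2.549 = 0.345016
d₁ = (ln(S/K) + (r+σ²/2)T) / (σ√T) = (ln(89.73/98.83) + (0.055+0.2161²/2)·2.549) / 0.345016 = (-0.096596 + 0.199713) / 0.345016 = 0.298876
d₂ = d₁ − σ√T = 0.298876 − 0.345016 = -0.046140
e^{−rT} = e^{−0.055·2.549} = 0.869189
N(d₁) = 0.617483,  N(d₂) = 0.481599
Call price V = S·N(d₁) − K·e^{−rT}·N(d₂) = 55.406719 − 41.370295 = 14.036424
φ(d₁) = (1/√(2π))·e^{−d₁²/2} = 0.381516
Θ = −S·φ(d₁)·σ/(2√T) − r·K·e^{−rT}·N(d₂) = −2.316810 − 2.275366 = -4.592177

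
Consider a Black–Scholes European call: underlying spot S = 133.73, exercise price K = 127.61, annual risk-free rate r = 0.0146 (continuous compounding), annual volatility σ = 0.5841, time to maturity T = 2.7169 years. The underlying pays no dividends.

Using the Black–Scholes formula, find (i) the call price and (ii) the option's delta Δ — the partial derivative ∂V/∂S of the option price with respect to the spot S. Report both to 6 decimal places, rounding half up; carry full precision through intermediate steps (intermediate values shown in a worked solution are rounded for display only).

σ√T = 0.5841·√2.7169 = 0.962773
d₁ = (ln(S/K) + (r+σ²/2)T) / (σ√T) = (ln(133.73/127.61) + (0.0146+0.5841²/2)·2.7169) / 0.962773 = (0.046844 + 0.503133) / 0.962773 = 0.571243
d₂ = d₁ − σ√T = 0.571243 − 0.962773 = -0.391531
e^{−rT} = e^{−0.0146·2.7169} = 0.961110
N(d₁) = 0.716082,  N(d₂) = 0.347702
Call price V = S·N(d₁) − K·e^{−rT}·N(d₂) = 95.761696 − 42.644738 = 53.116958
Δ = N(d₁) = 0.716082

price = 53.116958
Δ = 0.716082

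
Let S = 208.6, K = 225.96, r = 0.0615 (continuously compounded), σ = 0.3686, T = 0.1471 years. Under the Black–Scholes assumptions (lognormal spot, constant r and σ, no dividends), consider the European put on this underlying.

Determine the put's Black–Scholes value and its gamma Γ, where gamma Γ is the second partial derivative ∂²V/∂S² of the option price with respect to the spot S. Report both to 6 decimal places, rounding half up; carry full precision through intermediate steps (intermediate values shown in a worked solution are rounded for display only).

price = 21.347063
Γ = 0.012329

σ√T = 0.3686·√0.1471 = 0.141371
d₁ = (ln(S/K) + (r+σ²/2)T) / (σ√T) = (ln(208.6/225.96) + (0.0615+0.3686²/2)·0.1471) / 0.141371 = (-0.079939 + 0.019040) / 0.141371 = -0.430779
d₂ = d₁ − σ√T = -0.430779 − 0.141371 = -0.572151
e^{−rT} = e^{−0.0615·0.1471} = 0.990994
N(−d₁) = 0.666685,  N(−d₂) = 0.716390
Put price V = K·e^{−rT}·N(−d₂) − S·N(−d₁) = 160.417658 − 139.070595 = 21.347063
φ(d₁) = (1/√(2π))·e^{−d₁²/2} = 0.363592
Γ = φ(d₁) / (S·σ·√T) = 0.012329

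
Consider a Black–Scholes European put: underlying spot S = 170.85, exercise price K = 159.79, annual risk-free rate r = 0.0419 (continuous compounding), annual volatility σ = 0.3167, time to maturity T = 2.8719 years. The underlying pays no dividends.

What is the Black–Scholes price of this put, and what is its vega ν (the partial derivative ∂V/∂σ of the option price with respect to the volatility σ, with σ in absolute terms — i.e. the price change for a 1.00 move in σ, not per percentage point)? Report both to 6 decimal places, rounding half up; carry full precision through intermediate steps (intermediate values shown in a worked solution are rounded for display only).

price = 20.410087
ν = 95.471873

σ√T = 0.3167·√2.8719 = 0.536701
d₁ = (ln(S/K) + (r+σ²/2)T) / (σ√T) = (ln(170.85/159.79) + (0.0419+0.3167²/2)·2.8719) / 0.536701 = (0.066926 + 0.264357) / 0.536701 = 0.617256
d₂ = d₁ − σ√T = 0.617256 − 0.536701 = 0.080555
e^{−rT} = e^{−0.0419·2.8719} = 0.886625
N(−d₁) = 0.268533,  N(−d₂) = 0.467898
Put price V = K·e^{−rT}·N(−d₂) − S·N(−d₁) = 66.288922 − 45.878835 = 20.410087
φ(d₁) = (1/√(2π))·e^{−d₁²/2} = 0.329743
ν = S·φ(d₁)·√T = 95.471873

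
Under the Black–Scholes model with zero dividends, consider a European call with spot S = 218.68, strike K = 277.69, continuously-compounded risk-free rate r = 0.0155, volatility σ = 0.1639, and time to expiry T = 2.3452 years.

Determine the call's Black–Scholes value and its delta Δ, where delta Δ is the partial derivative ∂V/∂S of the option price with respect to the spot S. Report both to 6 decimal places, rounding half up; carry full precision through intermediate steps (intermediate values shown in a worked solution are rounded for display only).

σ√T = 0.1639·√2.3452 = 0.250997
d₁ = (ln(S/K) + (r+σ²/2)T) / (σ√T) = (ln(218.68/277.69) + (0.0155+0.1639²/2)·2.3452) / 0.250997 = (-0.238896 + 0.067850) / 0.250997 = -0.681464
d₂ = d₁ − σ√T = -0.681464 − 0.250997 = -0.932461
e^{−rT} = e^{−0.0155·2.3452} = 0.964302
N(d₁) = 0.247789,  N(d₂) = 0.175549
Call price V = S·N(d₁) − K·e^{−rT}·N(d₂) = 54.186507 − 47.008041 = 7.178466
Δ = N(d₁) = 0.247789

price = 7.178466
Δ = 0.247789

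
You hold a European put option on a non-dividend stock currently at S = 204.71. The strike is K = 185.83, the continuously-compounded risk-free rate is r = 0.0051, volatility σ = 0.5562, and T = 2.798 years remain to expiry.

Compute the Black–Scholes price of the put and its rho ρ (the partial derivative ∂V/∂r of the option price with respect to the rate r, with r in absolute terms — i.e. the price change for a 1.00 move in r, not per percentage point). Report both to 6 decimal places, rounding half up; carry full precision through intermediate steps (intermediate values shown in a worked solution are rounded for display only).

σ√T = 0.5562·√2.798 = 0.930368
d₁ = (ln(S/K) + (r+σ²/2)T) / (σ√T) = (ln(204.71/185.83) + (0.0051+0.5562²/2)·2.798) / 0.930368 = (0.096762 + 0.447062) / 0.930368 = 0.584526
d₂ = d₁ − σ√T = 0.584526 − 0.930368 = -0.345842
e^{−rT} = e^{−0.0051·2.798} = 0.985832
N(−d₁) = 0.279433,  N(−d₂) = 0.635269
Put price V = K·e^{−rT}·N(−d₂) − S·N(−d₁) = 116.379486 − 57.202782 = 59.176704
ρ = −K·T·e^{−rT}·N(−d₂) = -325.629803

price = 59.176704
ρ = -325.629803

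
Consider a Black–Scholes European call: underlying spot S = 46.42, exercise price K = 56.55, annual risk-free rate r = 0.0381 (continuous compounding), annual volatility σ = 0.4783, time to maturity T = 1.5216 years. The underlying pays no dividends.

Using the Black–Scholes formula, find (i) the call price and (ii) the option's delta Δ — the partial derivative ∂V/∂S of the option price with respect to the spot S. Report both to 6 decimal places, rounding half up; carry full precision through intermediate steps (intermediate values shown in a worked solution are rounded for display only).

price = 8.414731
Δ = 0.523401

σ√T = 0.4783·√1.5216 = 0.589998
d₁ = (ln(S/K) + (r+σ²/2)T) / (σ√T) = (ln(46.42/56.55) + (0.0381+0.4783²/2)·1.5216) / 0.589998 = (-0.197395 + 0.232022) / 0.589998 = 0.058690
d₂ = d₁ − σ√T = 0.058690 − 0.589998 = -0.531308
e^{−rT} = e^{−0.0381·1.5216} = 0.943675
N(d₁) = 0.523401,  N(d₂) = 0.297603
Call price V = S·N(d₁) − K·e^{−rT}·N(d₂) = 24.296253 − 15.881521 = 8.414731
Δ = N(d₁) = 0.523401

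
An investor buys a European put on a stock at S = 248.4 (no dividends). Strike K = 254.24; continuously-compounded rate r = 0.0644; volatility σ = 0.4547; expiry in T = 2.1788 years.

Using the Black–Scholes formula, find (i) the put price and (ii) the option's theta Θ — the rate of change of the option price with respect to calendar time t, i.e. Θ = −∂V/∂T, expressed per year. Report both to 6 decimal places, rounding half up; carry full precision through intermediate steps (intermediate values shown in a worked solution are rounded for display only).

price = 48.855463
Θ = -5.376145

σ√T = 0.4547·√2.1788 = 0.671172
d₁ = (ln(S/K) + (r+σ²/2)T) / (σ√T) = (ln(248.4/254.24) + (0.0644+0.4547²/2)·2.1788) / 0.671172 = (-0.023238 + 0.365550) / 0.671172 = 0.510022
d₂ = d₁ − σ√T = 0.510022 − 0.671172 = -0.161150
e^{−rT} = e^{−0.0644·2.1788} = 0.869085
N(−d₁) = 0.305018,  N(−d₂) = 0.564012
Put price V = K·e^{−rT}·N(−d₂) − S·N(−d₁) = 124.621972 − 75.766508 = 48.855463
φ(d₁) = (1/√(2π))·e^{−d₁²/2} = 0.350288
Θ = −S·φ(d₁)·σ/(2√T) + r·K·e^{−rT}·N(−d₂) = −13.401800 + 8.025655 = -5.376145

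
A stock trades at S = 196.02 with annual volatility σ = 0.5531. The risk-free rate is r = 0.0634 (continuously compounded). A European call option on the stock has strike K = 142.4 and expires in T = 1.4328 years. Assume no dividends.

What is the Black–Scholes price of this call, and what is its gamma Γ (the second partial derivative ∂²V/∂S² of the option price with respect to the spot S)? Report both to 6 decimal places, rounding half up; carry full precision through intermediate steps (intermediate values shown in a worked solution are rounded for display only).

price = 82.738834
Γ = 0.001956

σ√T = 0.5531·√1.4328 = 0.662059
d₁ = (ln(S/K) + (r+σ²/2)T) / (σ√T) = (ln(196.02/142.4) + (0.0634+0.5531²/2)·1.4328) / 0.662059 = (0.319577 + 0.310000) / 0.662059 = 0.950938
d₂ = d₁ − σ√T = 0.950938 − 0.662059 = 0.288880
e^{−rT} = e^{−0.0634·1.4328} = 0.913164
N(d₁) = 0.829182,  N(d₂) = 0.613663
Call price V = S·N(d₁) − K·e^{−rT}·N(d₂) = 162.536295 − 79.797460 = 82.738834
φ(d₁) = (1/√(2π))·e^{−d₁²/2} = 0.253833
Γ = φ(d₁) / (S·σ·√T) = 0.001956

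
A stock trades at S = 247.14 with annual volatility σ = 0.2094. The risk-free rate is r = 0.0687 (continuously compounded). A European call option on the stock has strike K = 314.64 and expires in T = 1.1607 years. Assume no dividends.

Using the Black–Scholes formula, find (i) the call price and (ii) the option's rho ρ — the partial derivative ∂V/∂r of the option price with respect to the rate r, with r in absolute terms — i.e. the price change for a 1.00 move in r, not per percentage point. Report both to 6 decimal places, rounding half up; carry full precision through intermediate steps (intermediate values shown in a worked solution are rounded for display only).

price = 8.362133
ρ = 68.572592

σ√T = 0.2094·√1.1607 = 0.225599
d₁ = (ln(S/K) + (r+σ²/2)T) / (σ√T) = (ln(247.14/314.64) + (0.0687+0.2094²/2)·1.1607) / 0.225599 = (-0.241474 + 0.105187) / 0.225599 = -0.604111
d₂ = d₁ − σ√T = -0.604111 − 0.225599 = -0.829710
e^{−rT} = e^{−0.0687·1.1607} = 0.923356
N(d₁) = 0.272885,  N(d₂) = 0.203351
Call price V = S·N(d₁) − K·e^{−rT}·N(d₂) = 67.440786 − 59.078653 = 8.362133
ρ = K·T·e^{−rT}·N(d₂) = 68.572592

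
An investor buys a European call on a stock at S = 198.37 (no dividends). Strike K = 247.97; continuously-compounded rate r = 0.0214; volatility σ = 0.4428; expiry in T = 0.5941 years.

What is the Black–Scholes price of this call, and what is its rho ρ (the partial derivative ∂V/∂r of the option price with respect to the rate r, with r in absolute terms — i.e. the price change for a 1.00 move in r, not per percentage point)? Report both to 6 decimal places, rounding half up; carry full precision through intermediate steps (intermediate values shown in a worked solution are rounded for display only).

σ√T = 0.4428·√0.5941 = 0.341301
d₁ = (ln(S/K) + (r+σ²/2)T) / (σ√T) = (ln(198.37/247.97) + (0.0214+0.4428²/2)·0.5941) / 0.341301 = (-0.223174 + 0.070957) / 0.341301 = -0.445990
d₂ = d₁ − σ√T = -0.445990 − 0.341301 = -0.787291
e^{−rT} = e^{−0.0214·0.5941} = 0.987367
N(d₁) = 0.327802,  N(d₂) = 0.215556
Call price V = S·N(d₁) − K·e^{−rT}·N(d₂) = 65.026099 − 52.776078 = 12.250021
ρ = K·T·e^{−rT}·N(d₂) = 31.354268

price = 12.250021
ρ = 31.354268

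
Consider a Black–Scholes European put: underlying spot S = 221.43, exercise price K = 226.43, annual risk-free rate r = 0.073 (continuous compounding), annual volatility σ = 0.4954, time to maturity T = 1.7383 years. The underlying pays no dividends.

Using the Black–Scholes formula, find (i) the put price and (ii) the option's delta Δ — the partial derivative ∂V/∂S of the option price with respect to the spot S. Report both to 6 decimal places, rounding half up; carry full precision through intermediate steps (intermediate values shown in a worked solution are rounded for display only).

σ√T = 0.4954·√1.7383 = 0.653158
d₁ = (ln(S/K) + (r+σ²/2)T) / (σ√T) = (ln(221.43/226.43) + (0.073+0.4954²/2)·1.7383) / 0.653158 = (-0.022329 + 0.340204) / 0.653158 = 0.486673
d₂ = d₁ − σ√T = 0.486673 − 0.653158 = -0.166485
e^{−rT} = e^{−0.073·1.7383} = 0.880825
N(−d₁) = 0.313245,  N(−d₂) = 0.566112
Put price V = K·e^{−rT}·N(−d₂) − S·N(−d₁) = 112.908465 − 69.361859 = 43.546606
Δ = −N(−d₁) = -0.313245

price = 43.546606
Δ = -0.313245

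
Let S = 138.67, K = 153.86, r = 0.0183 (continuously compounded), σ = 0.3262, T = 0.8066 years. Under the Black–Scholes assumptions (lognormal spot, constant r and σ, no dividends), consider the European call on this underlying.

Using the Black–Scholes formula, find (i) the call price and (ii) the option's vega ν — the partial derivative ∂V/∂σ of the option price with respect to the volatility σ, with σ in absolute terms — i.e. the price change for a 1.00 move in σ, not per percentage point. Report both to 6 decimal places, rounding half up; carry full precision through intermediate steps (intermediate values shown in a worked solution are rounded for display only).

σ√T = 0.3262·√0.8066 = 0.292963
d₁ = (ln(S/K) + (r+σ²/2)T) / (σ√T) = (ln(138.67/153.86) + (0.0183+0.3262²/2)·0.8066) / 0.292963 = (-0.103946 + 0.057674) / 0.292963 = -0.157943
d₂ = d₁ − σ√T = -0.157943 − 0.292963 = -0.450907
e^{−rT} = e^{−0.0183·0.8066} = 0.985348
N(d₁) = 0.437251,  N(d₂) = 0.326028
Call price V = S·N(d₁) − K·e^{−rT}·N(d₂) = 60.633557 − 49.427734 = 11.205823
φ(d₁) = (1/√(2π))·e^{−d₁²/2} = 0.393997
ν = S·φ(d₁)·√T = 49.068718

price = 11.205823
ν = 49.068718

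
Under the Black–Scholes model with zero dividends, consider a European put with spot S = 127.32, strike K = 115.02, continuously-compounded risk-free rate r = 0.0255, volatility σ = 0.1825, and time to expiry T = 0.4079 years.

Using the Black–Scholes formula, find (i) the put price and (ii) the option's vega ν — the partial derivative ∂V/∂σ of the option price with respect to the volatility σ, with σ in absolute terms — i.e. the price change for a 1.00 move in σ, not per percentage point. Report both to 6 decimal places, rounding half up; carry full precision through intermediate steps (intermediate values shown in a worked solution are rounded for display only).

price = 1.257429
ν = 19.298823

σ√T = 0.1825·√0.4079 = 0.116557
d₁ = (ln(S/K) + (r+σ²/2)T) / (σ√T) = (ln(127.32/115.02) + (0.0255+0.1825²/2)·0.4079) / 0.116557 = (0.101598 + 0.017194) / 0.116557 = 1.019171
d₂ = d₁ − σ√T = 1.019171 − 0.116557 = 0.902613
e^{−rT} = e^{−0.0255·0.4079} = 0.989652
N(−d₁) = 0.154061,  N(−d₂) = 0.183366
Put price V = K·e^{−rT}·N(−d₂) − S·N(−d₁) = 20.872475 − 19.615046 = 1.257429
φ(d₁) = (1/√(2π))·e^{−d₁²/2} = 0.237333
ν = S·φ(d₁)·√T = 19.298823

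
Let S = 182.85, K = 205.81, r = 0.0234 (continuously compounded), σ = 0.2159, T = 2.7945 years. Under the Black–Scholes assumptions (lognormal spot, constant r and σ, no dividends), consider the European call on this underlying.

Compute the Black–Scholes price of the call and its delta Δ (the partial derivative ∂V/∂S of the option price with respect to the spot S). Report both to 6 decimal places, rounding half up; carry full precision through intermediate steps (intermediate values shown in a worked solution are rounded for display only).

price = 22.215454
Δ = 0.513520

σ√T = 0.2159·√2.7945 = 0.360915
d₁ = (ln(S/K) + (r+σ²/2)T) / (σ√T) = (ln(182.85/205.81) + (0.0234+0.2159²/2)·2.7945) / 0.360915 = (-0.118287 + 0.130521) / 0.360915 = 0.033897
d₂ = d₁ − σ√T = 0.033897 − 0.360915 = -0.327018
e^{−rT} = e^{−0.0234·2.7945} = 0.936701
N(d₁) = 0.513520,  N(d₂) = 0.371827
Call price V = S·N(d₁) − K·e^{−rT}·N(d₂) = 93.897167 − 71.681713 = 22.215454
Δ = N(d₁) = 0.513520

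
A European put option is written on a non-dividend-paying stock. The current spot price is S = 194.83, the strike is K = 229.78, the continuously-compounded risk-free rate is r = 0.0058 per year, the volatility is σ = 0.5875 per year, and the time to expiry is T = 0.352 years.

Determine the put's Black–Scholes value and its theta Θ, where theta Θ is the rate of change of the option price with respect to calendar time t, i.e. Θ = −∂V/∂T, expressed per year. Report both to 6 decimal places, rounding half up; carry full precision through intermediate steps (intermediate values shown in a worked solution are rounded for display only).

σ√T = 0.5875·√0.352 = 0.348561
d₁ = (ln(S/K) + (r+σ²/2)T) / (σ√T) = (ln(194.83/229.78) + (0.0058+0.5875²/2)·0.352) / 0.348561 = (-0.164995 + 0.062789) / 0.348561 = -0.293222
d₂ = d₁ − σ√T = -0.293222 − 0.348561 = -0.641783
e^{−rT} = e^{−0.0058·0.352} = 0.997960
N(−d₁) = 0.615324,  N(−d₂) = 0.739493
Put price V = K·e^{−rT}·N(−d₂) − S·N(−d₁) = 169.574159 − 119.883528 = 49.690630
φ(d₁) = (1/√(2π))·e^{−d₁²/2} = 0.382155
Θ = −S·φ(d₁)·σ/(2√T) + r·K·e^{−rT}·N(−d₂) = −36.863987 + 0.983530 = -35.880457

price = 49.690630
Θ = -35.880457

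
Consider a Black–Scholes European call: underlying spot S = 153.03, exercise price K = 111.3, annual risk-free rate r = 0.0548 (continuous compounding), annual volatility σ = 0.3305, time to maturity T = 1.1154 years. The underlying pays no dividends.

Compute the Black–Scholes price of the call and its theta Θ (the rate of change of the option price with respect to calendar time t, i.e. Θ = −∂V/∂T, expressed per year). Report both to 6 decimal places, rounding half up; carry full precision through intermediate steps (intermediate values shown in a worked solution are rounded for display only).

σ√T = 0.3305·√1.1154 = 0.349049
d₁ = (ln(S/K) + (r+σ²/2)T) / (σ√T) = (ln(153.03/111.3) + (0.0548+0.3305²/2)·1.1154) / 0.349049 = (0.318405 + 0.122042) / 0.349049 = 1.261846
d₂ = d₁ − σ√T = 1.261846 − 0.349049 = 0.912796
e^{−rT} = e^{−0.0548·1.1154} = 0.940707
N(d₁) = 0.896498,  N(d₂) = 0.819325
Call price V = S·N(d₁) − K·e^{−rT}·N(d₂) = 137.191063 − 85.783879 = 51.407185
φ(d₁) = (1/√(2π))·e^{−d₁²/2} = 0.179952
Θ = −S·φ(d₁)·σ/(2√T) − r·K·e^{−rT}·N(d₂) = −4.308828 − 4.700957 = -9.009784

price = 51.407185
Θ = -9.009784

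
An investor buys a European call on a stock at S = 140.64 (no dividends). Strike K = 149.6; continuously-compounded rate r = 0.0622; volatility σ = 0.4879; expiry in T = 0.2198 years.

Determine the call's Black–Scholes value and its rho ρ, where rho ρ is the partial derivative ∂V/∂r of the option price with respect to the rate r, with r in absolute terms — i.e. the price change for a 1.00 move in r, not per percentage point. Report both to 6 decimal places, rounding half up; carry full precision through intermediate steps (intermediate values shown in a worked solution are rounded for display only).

price = 9.944839
ρ = 12.090000

σ√T = 0.4879·√0.2198 = 0.228741
d₁ = (ln(S/K) + (r+σ²/2)T) / (σ√T) = (ln(140.64/149.6) + (0.0622+0.4879²/2)·0.2198) / 0.228741 = (-0.061762 + 0.039833) / 0.228741 = -0.095867
d₂ = d₁ − σ√T = -0.095867 − 0.228741 = -0.324608
e^{−rT} = e^{−0.0622·0.2198} = 0.986421
N(d₁) = 0.461813,  N(d₂) = 0.372739
Call price V = S·N(d₁) − K·e^{−rT}·N(d₂) = 64.949389 − 55.004550 = 9.944839
ρ = K·T·e^{−rT}·N(d₂) = 12.090000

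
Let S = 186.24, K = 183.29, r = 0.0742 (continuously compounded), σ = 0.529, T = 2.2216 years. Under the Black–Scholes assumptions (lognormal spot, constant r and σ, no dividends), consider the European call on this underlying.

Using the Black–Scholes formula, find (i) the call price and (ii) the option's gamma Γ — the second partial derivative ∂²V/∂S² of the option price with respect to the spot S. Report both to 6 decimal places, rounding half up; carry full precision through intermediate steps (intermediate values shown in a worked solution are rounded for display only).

price = 69.077580
Γ = 0.002237

σ√T = 0.529·√2.2216 = 0.788476
d₁ = (ln(S/K) + (r+σ²/2)T) / (σ√T) = (ln(186.24/183.29) + (0.0742+0.529²/2)·2.2216) / 0.788476 = (0.015967 + 0.475690) / 0.788476 = 0.623553
d₂ = d₁ − σ√T = 0.623553 − 0.788476 = -0.164923
e^{−rT} = e^{−0.0742·2.2216} = 0.848027
N(d₁) = 0.733539,  N(d₂) = 0.434502
Call price V = S·N(d₁) − K·e^{−rT}·N(d₂) = 136.614375 − 67.536795 = 69.077580
φ(d₁) = (1/√(2π))·e^{−d₁²/2} = 0.328458
Γ = φ(d₁) / (S·σ·√T) = 0.002237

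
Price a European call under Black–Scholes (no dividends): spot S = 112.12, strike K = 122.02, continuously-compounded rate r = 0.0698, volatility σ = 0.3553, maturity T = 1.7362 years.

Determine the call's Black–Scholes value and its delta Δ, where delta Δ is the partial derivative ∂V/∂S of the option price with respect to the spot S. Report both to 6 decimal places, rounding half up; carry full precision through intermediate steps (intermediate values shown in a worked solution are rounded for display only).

price = 22.452467
Δ = 0.622555

σ√T = 0.3553·√1.7362 = 0.468161
d₁ = (ln(S/K) + (r+σ²/2)T) / (σ√T) = (ln(112.12/122.02) + (0.0698+0.3553²/2)·1.7362) / 0.468161 = (-0.084615 + 0.230774) / 0.468161 = 0.312198
d₂ = d₁ − σ√T = 0.312198 − 0.468161 = -0.155963
e^{−rT} = e^{−0.0698·1.7362} = 0.885868
N(d₁) = 0.622555,  N(d₂) = 0.438031
Call price V = S·N(d₁) − K·e^{−rT}·N(d₂) = 69.800857 − 47.348391 = 22.452467
Δ = N(d₁) = 0.622555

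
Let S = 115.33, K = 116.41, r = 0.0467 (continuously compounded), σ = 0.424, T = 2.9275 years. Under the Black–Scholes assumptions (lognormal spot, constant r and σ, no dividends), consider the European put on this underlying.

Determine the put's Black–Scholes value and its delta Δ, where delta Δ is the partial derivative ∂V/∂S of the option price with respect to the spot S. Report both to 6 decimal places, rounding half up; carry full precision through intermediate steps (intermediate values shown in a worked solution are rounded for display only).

σ√T = 0.424·√2.9275 = 0.725461
d₁ = (ln(S/K) + (r+σ²/2)T) / (σ√T) = (ln(115.33/116.41) + (0.0467+0.424²/2)·2.9275) / 0.725461 = (-0.009321 + 0.399861) / 0.725461 = 0.538334
d₂ = d₁ − σ√T = 0.538334 − 0.725461 = -0.187127
e^{−rT} = e^{−0.0467·2.9275} = 0.872219
N(−d₁) = 0.295173,  N(−d₂) = 0.574220
Put price V = K·e^{−rT}·N(−d₂) − S·N(−d₁) = 58.303428 − 34.042331 = 24.261096
Δ = −N(−d₁) = -0.295173

price = 24.261096
Δ = -0.295173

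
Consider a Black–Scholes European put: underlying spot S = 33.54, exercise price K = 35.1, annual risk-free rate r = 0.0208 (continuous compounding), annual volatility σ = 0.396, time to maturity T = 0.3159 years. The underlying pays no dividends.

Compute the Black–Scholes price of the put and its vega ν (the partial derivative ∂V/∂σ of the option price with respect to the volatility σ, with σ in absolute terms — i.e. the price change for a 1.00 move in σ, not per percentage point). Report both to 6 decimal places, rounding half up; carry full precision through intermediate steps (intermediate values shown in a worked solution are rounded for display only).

price = 3.741941
ν = 7.505397

σ√T = 0.396·√0.3159 = 0.222572
d₁ = (ln(S/K) + (r+σ²/2)T) / (σ√T) = (ln(33.54/35.1) + (0.0208+0.396²/2)·0.3159) / 0.222572 = (-0.045462 + 0.031340) / 0.222572 = -0.063452
d₂ = d₁ − σ√T = -0.063452 − 0.222572 = -0.286023
e^{−rT} = e^{−0.0208·0.3159} = 0.993451
N(−d₁) = 0.525297,  N(−d₂) = 0.612570
Put price V = K·e^{−rT}·N(−d₂) − S·N(−d₁) = 21.360389 − 17.618448 = 3.741941
φ(d₁) = (1/√(2π))·e^{−d₁²/2} = 0.398140
ν = S·φ(d₁)·√T = 7.505397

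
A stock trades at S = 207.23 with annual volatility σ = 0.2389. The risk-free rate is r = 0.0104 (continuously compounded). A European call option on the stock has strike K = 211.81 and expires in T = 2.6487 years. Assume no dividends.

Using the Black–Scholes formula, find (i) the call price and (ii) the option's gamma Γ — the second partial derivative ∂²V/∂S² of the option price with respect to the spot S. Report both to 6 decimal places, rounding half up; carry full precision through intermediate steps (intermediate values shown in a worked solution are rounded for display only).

σ√T = 0.2389·√2.6487 = 0.388806
d₁ = (ln(S/K) + (r+σ²/2)T) / (σ√T) = (ln(207.23/211.81) + (0.0104+0.2389²/2)·2.6487) / 0.388806 = (-0.021860 + 0.103131) / 0.388806 = 0.209027
d₂ = d₁ − σ√T = 0.209027 − 0.388806 = -0.179778
e^{−rT} = e^{−0.0104·2.6487} = 0.972829
N(d₁) = 0.582787,  N(d₂) = 0.428663
Call price V = S·N(d₁) − K·e^{−rT}·N(d₂) = 120.770862 − 88.328228 = 32.442634
φ(d₁) = (1/√(2π))·e^{−d₁²/2} = 0.390321
Γ = φ(d₁) / (S·σ·√T) = 0.004844

price = 32.442634
Γ = 0.004844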